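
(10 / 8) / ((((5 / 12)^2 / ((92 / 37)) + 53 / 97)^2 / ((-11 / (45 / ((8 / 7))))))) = -4036679589888 / 4389395592127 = -0.92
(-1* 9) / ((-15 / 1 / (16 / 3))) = 16 / 5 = 3.20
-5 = -5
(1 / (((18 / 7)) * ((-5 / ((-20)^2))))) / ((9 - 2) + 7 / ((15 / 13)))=-50 / 21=-2.38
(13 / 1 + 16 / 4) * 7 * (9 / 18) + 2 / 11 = 1313 / 22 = 59.68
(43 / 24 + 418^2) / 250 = 4193419 / 6000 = 698.90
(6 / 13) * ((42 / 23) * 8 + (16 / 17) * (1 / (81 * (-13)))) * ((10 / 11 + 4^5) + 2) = 135876601856 / 19625463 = 6923.49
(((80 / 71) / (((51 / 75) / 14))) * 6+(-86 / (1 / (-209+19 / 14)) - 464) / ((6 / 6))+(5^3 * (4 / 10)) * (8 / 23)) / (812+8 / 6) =10231237899 / 474157880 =21.58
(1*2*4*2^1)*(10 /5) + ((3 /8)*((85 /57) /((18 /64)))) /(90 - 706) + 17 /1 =1290281 /26334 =49.00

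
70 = 70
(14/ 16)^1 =7/ 8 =0.88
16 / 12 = 4 / 3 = 1.33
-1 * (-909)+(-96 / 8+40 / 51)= 45787 / 51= 897.78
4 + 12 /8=11 /2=5.50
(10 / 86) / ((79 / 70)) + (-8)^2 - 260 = -665462 / 3397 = -195.90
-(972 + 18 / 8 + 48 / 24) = -3905 / 4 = -976.25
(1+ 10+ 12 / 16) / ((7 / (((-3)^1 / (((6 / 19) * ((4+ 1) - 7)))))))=893 / 112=7.97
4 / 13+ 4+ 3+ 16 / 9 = 1063 / 117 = 9.09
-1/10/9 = -0.01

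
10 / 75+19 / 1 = 287 / 15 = 19.13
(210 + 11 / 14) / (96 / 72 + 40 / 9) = 36.48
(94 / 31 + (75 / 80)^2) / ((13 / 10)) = 155195 / 51584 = 3.01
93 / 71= 1.31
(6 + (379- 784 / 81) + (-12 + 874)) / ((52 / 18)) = 100223 / 234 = 428.30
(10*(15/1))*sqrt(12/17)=300*sqrt(51)/17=126.03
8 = 8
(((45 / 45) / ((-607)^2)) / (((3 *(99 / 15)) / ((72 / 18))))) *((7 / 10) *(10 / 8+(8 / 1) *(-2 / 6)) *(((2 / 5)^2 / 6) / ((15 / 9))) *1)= -119 / 13678669125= -0.00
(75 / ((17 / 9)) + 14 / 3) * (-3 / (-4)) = 2263 / 68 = 33.28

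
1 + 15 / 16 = 31 / 16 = 1.94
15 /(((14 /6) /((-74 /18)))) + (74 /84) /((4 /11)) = -4033 /168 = -24.01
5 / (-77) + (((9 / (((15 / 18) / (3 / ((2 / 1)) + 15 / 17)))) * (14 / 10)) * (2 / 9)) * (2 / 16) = 122477 / 130900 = 0.94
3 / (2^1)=3 / 2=1.50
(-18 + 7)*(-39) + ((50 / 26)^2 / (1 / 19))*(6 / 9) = 241253 / 507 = 475.84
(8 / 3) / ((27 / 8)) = 64 / 81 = 0.79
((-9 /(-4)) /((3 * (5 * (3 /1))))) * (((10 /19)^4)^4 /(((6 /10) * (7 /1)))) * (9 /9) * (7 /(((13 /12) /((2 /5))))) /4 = 1000000000000000 /3749738376379075179853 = 0.00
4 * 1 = 4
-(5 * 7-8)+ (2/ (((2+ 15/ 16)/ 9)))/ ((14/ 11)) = -7299/ 329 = -22.19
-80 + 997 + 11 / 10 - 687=2311 / 10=231.10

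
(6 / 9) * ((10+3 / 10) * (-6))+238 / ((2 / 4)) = 2174 / 5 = 434.80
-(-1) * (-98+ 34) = -64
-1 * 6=-6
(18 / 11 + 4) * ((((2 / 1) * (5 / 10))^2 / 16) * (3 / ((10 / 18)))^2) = 22599 / 2200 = 10.27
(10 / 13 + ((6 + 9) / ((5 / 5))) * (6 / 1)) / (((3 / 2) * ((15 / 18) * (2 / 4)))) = 1888 / 13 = 145.23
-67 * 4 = -268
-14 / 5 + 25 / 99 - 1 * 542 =-544.55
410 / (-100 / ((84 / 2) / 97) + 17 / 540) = -1549800 / 872881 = -1.78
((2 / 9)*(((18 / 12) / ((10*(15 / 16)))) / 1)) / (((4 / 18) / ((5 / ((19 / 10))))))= 8 / 19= 0.42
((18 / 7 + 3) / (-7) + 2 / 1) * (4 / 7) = 236 / 343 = 0.69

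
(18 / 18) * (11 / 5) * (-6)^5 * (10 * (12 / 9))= -228096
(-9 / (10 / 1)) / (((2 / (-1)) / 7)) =63 / 20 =3.15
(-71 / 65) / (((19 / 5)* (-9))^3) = 1775 / 65002743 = 0.00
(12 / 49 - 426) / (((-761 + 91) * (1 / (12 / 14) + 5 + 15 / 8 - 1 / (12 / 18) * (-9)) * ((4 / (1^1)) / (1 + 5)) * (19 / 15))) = 59292 / 1697311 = 0.03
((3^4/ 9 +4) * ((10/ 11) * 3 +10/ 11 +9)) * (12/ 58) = 10842/ 319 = 33.99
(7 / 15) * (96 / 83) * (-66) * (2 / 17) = -29568 / 7055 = -4.19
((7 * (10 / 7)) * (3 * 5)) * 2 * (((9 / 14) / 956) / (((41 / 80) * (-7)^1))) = -27000 / 480151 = -0.06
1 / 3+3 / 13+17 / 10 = 883 / 390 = 2.26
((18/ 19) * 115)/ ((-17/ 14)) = -28980/ 323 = -89.72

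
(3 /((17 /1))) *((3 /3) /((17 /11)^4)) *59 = 2591457 /1419857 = 1.83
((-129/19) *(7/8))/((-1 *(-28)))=-129/608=-0.21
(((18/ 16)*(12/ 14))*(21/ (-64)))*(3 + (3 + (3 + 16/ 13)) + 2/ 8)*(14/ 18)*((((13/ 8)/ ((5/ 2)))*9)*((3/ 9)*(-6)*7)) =432621/ 2048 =211.24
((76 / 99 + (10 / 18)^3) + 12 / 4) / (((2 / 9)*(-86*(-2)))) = 7897 / 76626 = 0.10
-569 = -569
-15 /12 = -5 /4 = -1.25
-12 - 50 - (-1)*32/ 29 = -1766/ 29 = -60.90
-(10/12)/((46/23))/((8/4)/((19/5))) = -19/24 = -0.79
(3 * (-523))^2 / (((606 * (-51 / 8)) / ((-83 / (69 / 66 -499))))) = -1997855816 / 18809735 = -106.21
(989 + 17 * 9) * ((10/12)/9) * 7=19985/27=740.19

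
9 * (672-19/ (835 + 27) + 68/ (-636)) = 276255903/ 45686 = 6046.84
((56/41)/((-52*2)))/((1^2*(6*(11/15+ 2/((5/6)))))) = -35/50102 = -0.00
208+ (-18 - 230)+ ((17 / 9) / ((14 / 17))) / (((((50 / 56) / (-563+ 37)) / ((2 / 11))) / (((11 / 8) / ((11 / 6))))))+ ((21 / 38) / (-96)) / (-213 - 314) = -118562885873 / 528686400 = -224.26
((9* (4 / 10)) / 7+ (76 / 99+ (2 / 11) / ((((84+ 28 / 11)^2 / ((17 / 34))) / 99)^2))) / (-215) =-1042463825719237 / 174832210267545600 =-0.01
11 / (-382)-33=-33.03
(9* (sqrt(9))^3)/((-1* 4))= -243/4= -60.75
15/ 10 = 3/ 2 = 1.50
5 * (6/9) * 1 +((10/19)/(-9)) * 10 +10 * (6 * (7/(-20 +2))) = -3520/171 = -20.58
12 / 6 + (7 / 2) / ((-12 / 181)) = -1219 / 24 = -50.79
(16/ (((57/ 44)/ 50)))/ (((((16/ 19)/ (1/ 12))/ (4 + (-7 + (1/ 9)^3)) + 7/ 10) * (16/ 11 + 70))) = -2116048000/ 653721309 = -3.24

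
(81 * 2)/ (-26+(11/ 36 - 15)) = -5832/ 1465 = -3.98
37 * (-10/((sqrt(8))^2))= -185/4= -46.25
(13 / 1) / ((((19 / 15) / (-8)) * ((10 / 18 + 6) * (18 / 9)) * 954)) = -390 / 59413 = -0.01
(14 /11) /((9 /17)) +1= 337 /99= 3.40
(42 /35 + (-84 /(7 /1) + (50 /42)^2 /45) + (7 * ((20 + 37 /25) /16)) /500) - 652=-526090720529 /793800000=-662.75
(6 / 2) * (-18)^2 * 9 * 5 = 43740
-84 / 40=-21 / 10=-2.10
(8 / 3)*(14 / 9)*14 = 58.07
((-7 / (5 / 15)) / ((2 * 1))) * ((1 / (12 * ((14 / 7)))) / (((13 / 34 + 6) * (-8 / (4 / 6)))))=17 / 2976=0.01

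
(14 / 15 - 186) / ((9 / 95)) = -52744 / 27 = -1953.48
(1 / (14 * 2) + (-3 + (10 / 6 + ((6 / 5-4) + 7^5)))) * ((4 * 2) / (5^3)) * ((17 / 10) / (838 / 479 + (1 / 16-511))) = -919470949072 / 256096115625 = -3.59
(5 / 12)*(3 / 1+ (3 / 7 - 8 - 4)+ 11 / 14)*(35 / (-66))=2725 / 1584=1.72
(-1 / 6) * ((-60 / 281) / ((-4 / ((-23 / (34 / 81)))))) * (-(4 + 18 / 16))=-381915 / 152864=-2.50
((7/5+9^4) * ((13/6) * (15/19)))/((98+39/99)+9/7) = 24633609/218747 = 112.61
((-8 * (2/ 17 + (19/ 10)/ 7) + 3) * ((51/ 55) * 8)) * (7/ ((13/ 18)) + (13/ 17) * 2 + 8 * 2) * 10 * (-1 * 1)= 227.39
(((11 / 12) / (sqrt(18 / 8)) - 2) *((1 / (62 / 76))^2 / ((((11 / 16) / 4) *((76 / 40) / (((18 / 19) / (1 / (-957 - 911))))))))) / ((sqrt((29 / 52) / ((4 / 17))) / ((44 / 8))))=239104000 *sqrt(6409) / 473773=40402.82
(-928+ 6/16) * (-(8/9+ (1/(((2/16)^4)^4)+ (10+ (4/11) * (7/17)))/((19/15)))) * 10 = 131831018439445406176135/63954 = 2061341252141311038.81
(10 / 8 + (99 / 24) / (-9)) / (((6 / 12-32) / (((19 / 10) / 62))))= -361 / 468720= -0.00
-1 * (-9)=9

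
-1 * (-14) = 14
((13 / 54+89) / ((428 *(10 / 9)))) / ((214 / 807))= 1296311 / 1831840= 0.71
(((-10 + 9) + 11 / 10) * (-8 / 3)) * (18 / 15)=-8 / 25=-0.32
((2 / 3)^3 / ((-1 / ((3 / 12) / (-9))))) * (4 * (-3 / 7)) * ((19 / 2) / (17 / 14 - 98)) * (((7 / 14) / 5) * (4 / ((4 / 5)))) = 76 / 109755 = 0.00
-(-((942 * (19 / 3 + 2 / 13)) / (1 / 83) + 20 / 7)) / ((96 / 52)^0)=46156062 / 91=507209.47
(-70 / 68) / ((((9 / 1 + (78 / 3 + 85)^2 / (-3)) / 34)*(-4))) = -35 / 16392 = -0.00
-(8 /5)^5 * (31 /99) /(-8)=126976 /309375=0.41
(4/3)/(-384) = -0.00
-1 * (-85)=85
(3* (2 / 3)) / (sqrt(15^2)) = 2 / 15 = 0.13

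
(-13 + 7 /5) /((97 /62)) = -3596 /485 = -7.41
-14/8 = -7/4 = -1.75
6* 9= 54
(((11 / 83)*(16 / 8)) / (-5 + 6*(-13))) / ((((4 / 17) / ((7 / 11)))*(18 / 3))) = -119 / 82668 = -0.00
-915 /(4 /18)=-4117.50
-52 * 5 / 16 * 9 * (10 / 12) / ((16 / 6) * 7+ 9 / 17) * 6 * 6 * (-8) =1790100 / 979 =1828.50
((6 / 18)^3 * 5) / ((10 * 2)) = 1 / 108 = 0.01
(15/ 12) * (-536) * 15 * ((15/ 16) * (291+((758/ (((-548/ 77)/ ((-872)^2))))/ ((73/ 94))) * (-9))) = -707506985502280125/ 80008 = -8842953023476.15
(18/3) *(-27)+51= -111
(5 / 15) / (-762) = -1 / 2286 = -0.00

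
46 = 46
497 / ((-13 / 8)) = -3976 / 13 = -305.85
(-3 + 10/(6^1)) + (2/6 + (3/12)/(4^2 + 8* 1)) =-95/96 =-0.99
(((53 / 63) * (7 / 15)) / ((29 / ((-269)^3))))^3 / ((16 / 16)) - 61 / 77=-84545180173785770406270090716 / 4620468612375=-18297966562817553.65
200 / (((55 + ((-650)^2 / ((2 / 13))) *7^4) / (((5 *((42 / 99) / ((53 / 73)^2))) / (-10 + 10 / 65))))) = -12123475 / 977952801975336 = -0.00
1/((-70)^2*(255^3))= 1/81248737500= 0.00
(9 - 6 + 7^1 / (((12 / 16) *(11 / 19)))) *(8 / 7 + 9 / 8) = 80137 / 1848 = 43.36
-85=-85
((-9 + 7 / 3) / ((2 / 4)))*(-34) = 1360 / 3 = 453.33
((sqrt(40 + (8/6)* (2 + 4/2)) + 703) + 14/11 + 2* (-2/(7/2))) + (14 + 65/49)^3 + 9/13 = 2* sqrt(102)/3 + 72410727875/16823807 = 4310.80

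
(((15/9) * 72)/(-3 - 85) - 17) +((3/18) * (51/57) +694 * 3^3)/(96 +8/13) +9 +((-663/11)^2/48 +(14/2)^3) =653233424/1082829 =603.27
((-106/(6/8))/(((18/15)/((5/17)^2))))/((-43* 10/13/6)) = 68900/37281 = 1.85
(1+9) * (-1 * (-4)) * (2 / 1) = 80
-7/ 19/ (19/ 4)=-28/ 361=-0.08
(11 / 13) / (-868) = -11 / 11284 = -0.00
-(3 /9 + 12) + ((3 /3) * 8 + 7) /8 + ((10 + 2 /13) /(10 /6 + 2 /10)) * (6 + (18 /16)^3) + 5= 697363 /19968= 34.92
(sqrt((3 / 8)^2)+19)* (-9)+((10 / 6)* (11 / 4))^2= -22085 / 144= -153.37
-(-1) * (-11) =-11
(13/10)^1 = 13/10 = 1.30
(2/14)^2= 1/49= 0.02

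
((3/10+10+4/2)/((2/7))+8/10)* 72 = 15786/5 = 3157.20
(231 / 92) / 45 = 77 / 1380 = 0.06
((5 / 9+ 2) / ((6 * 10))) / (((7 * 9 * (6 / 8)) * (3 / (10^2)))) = 460 / 15309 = 0.03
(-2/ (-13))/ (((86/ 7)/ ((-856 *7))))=-41944/ 559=-75.03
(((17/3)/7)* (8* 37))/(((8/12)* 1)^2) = 3774/7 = 539.14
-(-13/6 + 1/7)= 85/42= 2.02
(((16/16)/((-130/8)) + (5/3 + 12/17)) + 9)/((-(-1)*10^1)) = 18748/16575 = 1.13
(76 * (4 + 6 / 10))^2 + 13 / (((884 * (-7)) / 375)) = 1454410529 / 11900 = 122219.37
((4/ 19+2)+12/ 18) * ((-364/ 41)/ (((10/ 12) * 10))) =-1456/ 475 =-3.07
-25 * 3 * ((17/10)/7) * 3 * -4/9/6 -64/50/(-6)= 2237/525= 4.26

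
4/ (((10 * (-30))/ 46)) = -46/ 75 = -0.61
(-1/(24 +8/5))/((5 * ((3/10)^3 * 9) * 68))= -0.00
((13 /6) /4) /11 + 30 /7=8011 /1848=4.33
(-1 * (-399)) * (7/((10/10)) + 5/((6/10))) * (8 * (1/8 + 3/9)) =67298/3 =22432.67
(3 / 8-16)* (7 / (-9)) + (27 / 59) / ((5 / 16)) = 289229 / 21240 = 13.62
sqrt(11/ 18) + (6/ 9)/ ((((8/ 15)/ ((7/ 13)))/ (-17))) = -595/ 52 + sqrt(22)/ 6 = -10.66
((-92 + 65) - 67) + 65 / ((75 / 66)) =-36.80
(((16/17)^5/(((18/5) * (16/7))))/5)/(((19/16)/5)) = 18350080/242795547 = 0.08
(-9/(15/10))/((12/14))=-7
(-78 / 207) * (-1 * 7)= 182 / 69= 2.64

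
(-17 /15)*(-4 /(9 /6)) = 136 /45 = 3.02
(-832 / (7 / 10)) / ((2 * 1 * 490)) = -416 / 343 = -1.21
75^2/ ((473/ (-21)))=-118125/ 473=-249.74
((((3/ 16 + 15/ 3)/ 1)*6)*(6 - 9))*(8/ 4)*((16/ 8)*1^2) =-747/ 2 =-373.50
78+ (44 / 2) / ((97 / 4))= 7654 / 97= 78.91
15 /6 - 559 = -1113 /2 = -556.50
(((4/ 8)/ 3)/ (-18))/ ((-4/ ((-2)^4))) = 1/ 27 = 0.04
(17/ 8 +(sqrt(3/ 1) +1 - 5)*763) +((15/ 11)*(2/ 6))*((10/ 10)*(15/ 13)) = -3488457/ 1144 +763*sqrt(3) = -1727.80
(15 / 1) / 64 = 15 / 64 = 0.23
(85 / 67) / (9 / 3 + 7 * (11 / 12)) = 1020 / 7571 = 0.13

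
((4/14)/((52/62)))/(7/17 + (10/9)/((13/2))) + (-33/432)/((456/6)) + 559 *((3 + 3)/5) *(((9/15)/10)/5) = 25214850103/2920680000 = 8.63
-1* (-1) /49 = 1 /49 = 0.02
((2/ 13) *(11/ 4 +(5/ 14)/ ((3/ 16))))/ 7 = 391/ 3822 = 0.10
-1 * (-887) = 887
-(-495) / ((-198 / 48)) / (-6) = 20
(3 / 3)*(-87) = -87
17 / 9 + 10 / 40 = 77 / 36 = 2.14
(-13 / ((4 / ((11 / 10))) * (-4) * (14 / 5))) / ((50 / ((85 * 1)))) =2431 / 4480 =0.54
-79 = -79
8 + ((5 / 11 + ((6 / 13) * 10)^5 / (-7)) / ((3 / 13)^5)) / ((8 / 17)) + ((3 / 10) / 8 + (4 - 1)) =-1451886284837 / 1496880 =-969941.67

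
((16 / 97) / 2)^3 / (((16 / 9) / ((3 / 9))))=96 / 912673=0.00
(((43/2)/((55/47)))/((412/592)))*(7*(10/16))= 523439/4532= 115.50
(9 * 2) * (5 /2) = 45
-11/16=-0.69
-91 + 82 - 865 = -874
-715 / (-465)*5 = 715 / 93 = 7.69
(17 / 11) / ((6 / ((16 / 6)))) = 68 / 99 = 0.69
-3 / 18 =-1 / 6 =-0.17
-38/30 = -19/15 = -1.27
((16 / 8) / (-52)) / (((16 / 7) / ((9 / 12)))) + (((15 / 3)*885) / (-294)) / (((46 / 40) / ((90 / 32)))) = -69053667 / 1875328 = -36.82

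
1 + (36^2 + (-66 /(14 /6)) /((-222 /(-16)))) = 335395 /259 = 1294.96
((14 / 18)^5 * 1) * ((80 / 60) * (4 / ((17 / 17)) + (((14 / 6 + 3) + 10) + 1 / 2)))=4000066 / 531441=7.53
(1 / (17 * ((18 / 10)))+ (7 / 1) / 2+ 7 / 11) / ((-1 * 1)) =-14033 / 3366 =-4.17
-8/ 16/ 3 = -1/ 6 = -0.17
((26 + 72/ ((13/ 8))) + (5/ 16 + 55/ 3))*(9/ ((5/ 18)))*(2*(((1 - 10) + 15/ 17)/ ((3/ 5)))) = -34469847/ 442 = -77986.08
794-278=516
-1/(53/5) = -5/53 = -0.09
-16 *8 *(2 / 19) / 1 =-256 / 19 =-13.47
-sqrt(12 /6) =-sqrt(2) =-1.41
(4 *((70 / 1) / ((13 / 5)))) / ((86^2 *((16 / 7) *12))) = 0.00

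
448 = 448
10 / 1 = 10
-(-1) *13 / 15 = 13 / 15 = 0.87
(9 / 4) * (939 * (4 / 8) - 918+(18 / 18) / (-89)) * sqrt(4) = -718515 / 356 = -2018.30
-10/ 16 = -5/ 8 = -0.62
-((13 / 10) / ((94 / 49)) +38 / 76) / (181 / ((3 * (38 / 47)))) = -0.02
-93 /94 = -0.99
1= 1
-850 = -850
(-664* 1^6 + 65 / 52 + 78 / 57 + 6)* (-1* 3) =149427 / 76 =1966.14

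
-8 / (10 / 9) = -36 / 5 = -7.20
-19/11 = -1.73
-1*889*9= -8001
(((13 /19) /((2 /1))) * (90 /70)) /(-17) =-117 /4522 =-0.03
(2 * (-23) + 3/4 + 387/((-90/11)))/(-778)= 1851/15560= 0.12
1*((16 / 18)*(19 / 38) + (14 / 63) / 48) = 97 / 216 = 0.45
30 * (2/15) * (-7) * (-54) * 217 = 328104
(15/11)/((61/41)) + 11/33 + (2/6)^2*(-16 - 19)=-15937/6039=-2.64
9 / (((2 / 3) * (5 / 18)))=243 / 5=48.60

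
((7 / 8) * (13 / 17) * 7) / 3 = 637 / 408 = 1.56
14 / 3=4.67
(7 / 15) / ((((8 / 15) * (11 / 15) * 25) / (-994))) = -10437 / 220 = -47.44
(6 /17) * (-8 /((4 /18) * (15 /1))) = -72 /85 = -0.85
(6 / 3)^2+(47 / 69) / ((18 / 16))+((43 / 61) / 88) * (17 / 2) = 31158911 / 6667056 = 4.67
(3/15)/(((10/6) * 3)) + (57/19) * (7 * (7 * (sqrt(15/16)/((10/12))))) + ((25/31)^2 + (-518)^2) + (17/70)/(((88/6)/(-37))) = 441 * sqrt(15)/10 + 3971035355541/14799400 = 268494.88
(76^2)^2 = 33362176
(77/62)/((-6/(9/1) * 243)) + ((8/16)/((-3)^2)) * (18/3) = 3271/10044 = 0.33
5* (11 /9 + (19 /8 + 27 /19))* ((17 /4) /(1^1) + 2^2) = 377575 /1824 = 207.00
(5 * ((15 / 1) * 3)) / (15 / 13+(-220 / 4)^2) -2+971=7624677 / 7868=969.07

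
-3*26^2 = -2028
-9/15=-0.60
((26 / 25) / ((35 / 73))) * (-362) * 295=-231642.77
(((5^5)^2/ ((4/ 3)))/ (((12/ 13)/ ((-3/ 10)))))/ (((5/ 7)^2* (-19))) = 149296875/ 608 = 245554.07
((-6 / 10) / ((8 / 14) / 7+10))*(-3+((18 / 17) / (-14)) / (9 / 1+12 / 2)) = 18774 / 104975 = 0.18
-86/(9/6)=-172/3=-57.33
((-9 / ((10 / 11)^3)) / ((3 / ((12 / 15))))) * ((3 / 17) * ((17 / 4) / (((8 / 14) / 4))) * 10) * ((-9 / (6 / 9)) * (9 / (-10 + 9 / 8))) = -20376279 / 8875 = -2295.92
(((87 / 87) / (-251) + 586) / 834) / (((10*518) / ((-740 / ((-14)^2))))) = -0.00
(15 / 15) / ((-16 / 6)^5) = -243 / 32768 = -0.01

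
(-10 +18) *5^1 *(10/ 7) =400/ 7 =57.14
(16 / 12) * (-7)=-9.33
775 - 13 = 762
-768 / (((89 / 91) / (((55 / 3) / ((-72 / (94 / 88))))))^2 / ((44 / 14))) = -718642925 / 3849606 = -186.68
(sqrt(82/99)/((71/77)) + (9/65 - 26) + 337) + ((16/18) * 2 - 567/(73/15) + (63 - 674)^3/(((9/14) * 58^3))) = -1621.15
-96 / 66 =-16 / 11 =-1.45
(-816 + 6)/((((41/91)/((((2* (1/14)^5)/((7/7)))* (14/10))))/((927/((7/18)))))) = -8785179/393764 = -22.31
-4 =-4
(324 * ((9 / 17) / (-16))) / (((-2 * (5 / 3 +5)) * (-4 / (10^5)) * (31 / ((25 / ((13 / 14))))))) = -239203125 / 13702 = -17457.53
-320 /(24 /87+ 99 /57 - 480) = 176320 /263371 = 0.67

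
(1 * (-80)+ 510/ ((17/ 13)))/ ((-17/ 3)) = -930/ 17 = -54.71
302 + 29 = 331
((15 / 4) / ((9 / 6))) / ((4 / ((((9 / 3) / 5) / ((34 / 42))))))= 63 / 136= 0.46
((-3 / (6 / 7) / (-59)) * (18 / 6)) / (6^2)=7 / 1416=0.00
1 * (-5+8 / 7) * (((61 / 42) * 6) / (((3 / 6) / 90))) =-296460 / 49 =-6050.20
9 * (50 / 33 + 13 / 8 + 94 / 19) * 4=121701 / 418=291.15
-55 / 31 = -1.77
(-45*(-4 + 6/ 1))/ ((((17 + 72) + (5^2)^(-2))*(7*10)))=-1875/ 129794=-0.01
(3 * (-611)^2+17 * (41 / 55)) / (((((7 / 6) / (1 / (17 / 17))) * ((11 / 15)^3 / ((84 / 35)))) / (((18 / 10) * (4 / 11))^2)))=155193147410688 / 62004635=2502928.17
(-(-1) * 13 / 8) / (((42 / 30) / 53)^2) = 2328.89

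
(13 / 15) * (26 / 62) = 169 / 465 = 0.36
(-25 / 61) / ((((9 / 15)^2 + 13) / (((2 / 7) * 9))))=-0.08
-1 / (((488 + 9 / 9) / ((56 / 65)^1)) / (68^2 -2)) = -258832 / 31785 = -8.14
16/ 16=1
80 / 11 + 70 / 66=25 / 3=8.33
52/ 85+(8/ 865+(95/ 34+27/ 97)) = 10536653/ 2852770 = 3.69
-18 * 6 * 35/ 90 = -42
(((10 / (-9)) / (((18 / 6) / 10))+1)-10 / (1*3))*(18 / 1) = -326 / 3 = -108.67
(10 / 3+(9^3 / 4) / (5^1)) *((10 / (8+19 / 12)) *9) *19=816354 / 115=7098.73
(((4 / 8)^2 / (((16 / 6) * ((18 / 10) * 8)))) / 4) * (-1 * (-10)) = 25 / 1536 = 0.02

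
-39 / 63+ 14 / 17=73 / 357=0.20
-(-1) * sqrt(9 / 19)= 3 * sqrt(19) / 19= 0.69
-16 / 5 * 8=-128 / 5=-25.60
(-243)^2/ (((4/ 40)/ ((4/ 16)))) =295245/ 2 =147622.50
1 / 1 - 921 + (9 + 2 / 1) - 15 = -924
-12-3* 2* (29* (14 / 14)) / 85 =-1194 / 85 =-14.05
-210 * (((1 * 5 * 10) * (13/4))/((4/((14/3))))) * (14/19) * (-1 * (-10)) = -5573750/19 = -293355.26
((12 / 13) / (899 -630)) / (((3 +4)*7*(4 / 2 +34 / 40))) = 80 / 3255707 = 0.00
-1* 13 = -13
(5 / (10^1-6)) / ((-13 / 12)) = -15 / 13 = -1.15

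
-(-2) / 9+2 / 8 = 17 / 36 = 0.47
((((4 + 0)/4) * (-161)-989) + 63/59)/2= -574.47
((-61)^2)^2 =13845841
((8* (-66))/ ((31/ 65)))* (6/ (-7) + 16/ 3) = -1075360/ 217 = -4955.58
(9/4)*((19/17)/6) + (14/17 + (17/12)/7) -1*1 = 1271/2856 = 0.45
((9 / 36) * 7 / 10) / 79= 7 / 3160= 0.00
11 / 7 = 1.57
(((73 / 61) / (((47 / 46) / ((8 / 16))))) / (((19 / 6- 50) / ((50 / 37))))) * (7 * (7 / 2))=-12340650 / 29808199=-0.41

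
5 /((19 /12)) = 60 /19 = 3.16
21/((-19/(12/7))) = -36/19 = -1.89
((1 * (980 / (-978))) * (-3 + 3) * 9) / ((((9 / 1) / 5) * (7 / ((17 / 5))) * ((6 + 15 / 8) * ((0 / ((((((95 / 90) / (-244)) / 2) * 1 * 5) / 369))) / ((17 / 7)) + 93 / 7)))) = 0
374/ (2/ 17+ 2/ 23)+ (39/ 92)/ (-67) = 112672907/ 61640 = 1827.92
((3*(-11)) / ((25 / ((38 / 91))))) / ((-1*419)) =0.00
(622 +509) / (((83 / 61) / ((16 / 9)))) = 367952 / 249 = 1477.72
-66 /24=-11 /4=-2.75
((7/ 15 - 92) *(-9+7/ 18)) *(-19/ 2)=-808697/ 108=-7487.94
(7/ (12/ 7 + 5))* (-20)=-980/ 47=-20.85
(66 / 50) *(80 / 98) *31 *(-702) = -5745168 / 245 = -23449.67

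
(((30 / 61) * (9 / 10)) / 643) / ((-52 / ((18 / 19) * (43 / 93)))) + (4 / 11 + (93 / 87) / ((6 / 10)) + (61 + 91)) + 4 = 158.15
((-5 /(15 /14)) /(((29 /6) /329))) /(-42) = 658 /87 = 7.56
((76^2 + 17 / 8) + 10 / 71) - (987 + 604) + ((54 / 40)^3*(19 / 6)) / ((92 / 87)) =438389546643 / 104512000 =4194.63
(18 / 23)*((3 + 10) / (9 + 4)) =18 / 23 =0.78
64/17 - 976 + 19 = -16205/17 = -953.24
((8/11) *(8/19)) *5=320/209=1.53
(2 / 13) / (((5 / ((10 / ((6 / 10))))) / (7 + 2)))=60 / 13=4.62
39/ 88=0.44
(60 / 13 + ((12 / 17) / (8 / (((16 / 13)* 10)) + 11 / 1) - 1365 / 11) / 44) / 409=44773815 / 10193348308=0.00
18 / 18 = 1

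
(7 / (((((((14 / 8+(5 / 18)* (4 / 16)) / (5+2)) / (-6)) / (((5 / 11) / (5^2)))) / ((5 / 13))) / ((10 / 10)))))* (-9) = 190512 / 18733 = 10.17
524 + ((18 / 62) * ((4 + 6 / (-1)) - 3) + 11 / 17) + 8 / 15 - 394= 129.73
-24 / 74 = -12 / 37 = -0.32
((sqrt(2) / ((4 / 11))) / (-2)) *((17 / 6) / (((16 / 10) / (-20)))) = 4675 *sqrt(2) / 96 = 68.87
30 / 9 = 3.33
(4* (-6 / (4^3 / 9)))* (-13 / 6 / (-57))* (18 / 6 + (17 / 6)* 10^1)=-611 / 152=-4.02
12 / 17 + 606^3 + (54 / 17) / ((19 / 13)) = 71882041098 / 323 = 222545018.88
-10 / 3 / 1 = -3.33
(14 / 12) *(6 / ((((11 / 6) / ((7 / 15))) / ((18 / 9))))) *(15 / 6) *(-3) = -294 / 11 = -26.73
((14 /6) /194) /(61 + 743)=7 /467928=0.00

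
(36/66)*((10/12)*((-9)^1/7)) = -45/77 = -0.58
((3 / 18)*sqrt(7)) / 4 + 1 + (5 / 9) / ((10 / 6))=sqrt(7) / 24 + 4 / 3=1.44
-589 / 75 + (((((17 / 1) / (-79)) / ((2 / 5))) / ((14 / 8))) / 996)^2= -14890284064043 / 1896046380900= -7.85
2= 2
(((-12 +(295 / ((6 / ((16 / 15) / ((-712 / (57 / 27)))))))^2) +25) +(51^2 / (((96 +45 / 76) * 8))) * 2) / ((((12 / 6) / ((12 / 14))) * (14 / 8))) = 10049516311724 / 2077106886981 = 4.84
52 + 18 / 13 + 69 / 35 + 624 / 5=81971 / 455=180.16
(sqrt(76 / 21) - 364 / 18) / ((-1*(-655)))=-182 / 5895 + 2*sqrt(399) / 13755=-0.03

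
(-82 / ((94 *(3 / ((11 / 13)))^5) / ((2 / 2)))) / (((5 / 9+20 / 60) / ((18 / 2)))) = -6603091 / 418818504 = -0.02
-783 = -783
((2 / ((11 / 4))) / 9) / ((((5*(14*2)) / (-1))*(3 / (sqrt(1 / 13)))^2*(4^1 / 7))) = -1 / 115830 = -0.00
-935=-935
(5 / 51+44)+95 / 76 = 9251 / 204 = 45.35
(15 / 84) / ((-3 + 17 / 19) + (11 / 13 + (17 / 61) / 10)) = -376675 / 2597154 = -0.15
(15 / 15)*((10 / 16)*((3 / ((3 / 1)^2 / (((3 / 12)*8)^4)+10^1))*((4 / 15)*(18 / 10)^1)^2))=864 / 21125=0.04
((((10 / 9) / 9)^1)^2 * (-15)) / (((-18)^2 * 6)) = -125 / 1062882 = -0.00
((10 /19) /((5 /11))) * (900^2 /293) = 17820000 /5567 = 3201.01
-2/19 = -0.11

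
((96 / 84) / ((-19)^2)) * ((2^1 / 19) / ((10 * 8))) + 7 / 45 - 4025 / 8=-1738733165 / 3456936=-502.97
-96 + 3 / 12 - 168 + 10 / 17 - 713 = -66379 / 68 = -976.16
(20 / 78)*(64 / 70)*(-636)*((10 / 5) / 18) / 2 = -8.28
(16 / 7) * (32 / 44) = 128 / 77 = 1.66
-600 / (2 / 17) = -5100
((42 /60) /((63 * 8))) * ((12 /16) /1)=1 /960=0.00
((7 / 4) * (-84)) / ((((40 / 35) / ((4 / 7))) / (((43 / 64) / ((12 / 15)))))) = -31605 / 512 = -61.73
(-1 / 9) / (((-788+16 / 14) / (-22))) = -77 / 24786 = -0.00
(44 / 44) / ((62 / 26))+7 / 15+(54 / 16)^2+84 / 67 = 26978491 / 1993920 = 13.53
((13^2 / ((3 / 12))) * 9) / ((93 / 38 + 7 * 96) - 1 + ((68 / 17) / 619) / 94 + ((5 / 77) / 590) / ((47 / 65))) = 9.03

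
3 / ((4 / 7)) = 5.25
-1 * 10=-10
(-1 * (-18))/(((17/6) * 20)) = 27/85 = 0.32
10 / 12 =5 / 6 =0.83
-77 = -77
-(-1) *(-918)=-918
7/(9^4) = 7/6561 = 0.00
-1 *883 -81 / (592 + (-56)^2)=-883.02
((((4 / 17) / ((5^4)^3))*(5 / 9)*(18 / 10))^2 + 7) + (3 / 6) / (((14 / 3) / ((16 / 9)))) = 2601087093353271484711 / 361740589141845703125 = 7.19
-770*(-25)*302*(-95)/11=-50207500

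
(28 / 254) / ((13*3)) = 14 / 4953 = 0.00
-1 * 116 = -116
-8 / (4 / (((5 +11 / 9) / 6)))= -56 / 27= -2.07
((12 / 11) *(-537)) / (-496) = 1611 / 1364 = 1.18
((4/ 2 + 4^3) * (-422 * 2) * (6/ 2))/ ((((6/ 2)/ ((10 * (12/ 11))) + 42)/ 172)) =-1149730560/ 1691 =-679911.63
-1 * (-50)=50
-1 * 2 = -2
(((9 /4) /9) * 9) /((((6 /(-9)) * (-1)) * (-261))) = -3 /232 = -0.01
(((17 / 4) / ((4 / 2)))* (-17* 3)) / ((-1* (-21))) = -289 / 56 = -5.16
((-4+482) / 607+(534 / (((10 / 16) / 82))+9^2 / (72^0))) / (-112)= -212882753 / 339920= -626.27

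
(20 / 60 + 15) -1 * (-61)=229 / 3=76.33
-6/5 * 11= -66/5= -13.20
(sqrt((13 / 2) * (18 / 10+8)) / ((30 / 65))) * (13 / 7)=169 * sqrt(130) / 60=32.11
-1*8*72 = -576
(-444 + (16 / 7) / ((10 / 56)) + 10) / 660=-351 / 550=-0.64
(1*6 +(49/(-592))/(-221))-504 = -65154287/130832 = -498.00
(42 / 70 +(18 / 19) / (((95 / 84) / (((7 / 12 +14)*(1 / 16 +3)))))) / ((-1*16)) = -548889 / 231040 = -2.38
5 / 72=0.07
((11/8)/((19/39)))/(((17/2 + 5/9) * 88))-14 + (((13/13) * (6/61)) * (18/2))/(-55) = -4659088891/332493920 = -14.01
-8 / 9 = -0.89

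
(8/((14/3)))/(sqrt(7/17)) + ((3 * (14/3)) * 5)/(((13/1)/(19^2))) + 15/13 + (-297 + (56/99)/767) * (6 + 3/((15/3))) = -34964/2301 + 12 * sqrt(119)/49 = -12.52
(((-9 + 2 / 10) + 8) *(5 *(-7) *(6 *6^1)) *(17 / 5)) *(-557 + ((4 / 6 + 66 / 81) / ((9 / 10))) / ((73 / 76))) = -1903077.08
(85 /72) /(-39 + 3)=-85 /2592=-0.03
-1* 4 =-4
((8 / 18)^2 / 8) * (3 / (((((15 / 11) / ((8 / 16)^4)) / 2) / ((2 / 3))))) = 11 / 2430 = 0.00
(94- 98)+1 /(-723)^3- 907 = -344297024038 /377933067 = -911.00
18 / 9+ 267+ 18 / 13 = 3515 / 13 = 270.38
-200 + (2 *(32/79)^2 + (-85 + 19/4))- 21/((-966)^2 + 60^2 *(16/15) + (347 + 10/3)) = -279.92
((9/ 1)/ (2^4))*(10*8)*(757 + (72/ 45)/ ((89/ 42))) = 3034809/ 89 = 34098.98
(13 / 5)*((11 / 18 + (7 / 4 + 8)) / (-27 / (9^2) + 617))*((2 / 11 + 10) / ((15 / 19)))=1289834 / 2289375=0.56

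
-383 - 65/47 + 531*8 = 181590/47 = 3863.62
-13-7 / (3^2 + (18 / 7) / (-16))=-6827 / 495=-13.79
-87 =-87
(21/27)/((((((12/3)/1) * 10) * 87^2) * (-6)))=-7/16349040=-0.00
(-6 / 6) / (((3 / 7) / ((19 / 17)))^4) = -312900721 / 6765201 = -46.25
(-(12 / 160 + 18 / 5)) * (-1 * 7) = 25.72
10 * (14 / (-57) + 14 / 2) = 3850 / 57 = 67.54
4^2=16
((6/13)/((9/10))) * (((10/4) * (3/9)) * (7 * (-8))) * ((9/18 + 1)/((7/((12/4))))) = -200/13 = -15.38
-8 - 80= -88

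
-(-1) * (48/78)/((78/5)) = 20/507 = 0.04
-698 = -698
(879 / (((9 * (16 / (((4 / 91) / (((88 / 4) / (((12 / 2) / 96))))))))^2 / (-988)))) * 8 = -5567 / 1065512448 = -0.00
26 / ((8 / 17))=221 / 4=55.25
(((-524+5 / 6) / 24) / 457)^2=9853321 / 4330692864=0.00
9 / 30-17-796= -8127 / 10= -812.70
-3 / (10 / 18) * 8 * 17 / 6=-122.40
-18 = -18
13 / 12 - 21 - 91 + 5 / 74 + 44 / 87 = -1420781 / 12876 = -110.34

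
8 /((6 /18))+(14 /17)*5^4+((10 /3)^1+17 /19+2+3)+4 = 534824 /969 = 551.93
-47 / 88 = -0.53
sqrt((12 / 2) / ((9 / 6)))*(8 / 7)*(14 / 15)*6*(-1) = -64 / 5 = -12.80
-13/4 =-3.25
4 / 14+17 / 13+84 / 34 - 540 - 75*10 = -1989343 / 1547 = -1285.94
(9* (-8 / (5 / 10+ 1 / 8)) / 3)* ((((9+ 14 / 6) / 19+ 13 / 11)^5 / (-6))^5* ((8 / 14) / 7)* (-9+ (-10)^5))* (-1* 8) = 397122650998931383523857993576470986721609575526031709574045803070068359375000000 / 692107474760842210035688648795748484030718106080209622501951449770580867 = 573787548.15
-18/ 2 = -9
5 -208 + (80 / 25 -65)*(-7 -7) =3311 / 5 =662.20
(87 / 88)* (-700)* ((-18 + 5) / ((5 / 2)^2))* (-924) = -1330056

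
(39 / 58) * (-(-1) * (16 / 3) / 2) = 52 / 29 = 1.79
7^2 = 49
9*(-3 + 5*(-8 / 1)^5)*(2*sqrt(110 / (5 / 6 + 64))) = -5898348*sqrt(64185) / 389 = -3841471.04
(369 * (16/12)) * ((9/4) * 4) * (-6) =-26568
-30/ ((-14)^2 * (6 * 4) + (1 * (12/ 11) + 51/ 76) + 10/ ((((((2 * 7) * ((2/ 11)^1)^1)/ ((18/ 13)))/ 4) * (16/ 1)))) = -380380/ 59683167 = -0.01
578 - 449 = 129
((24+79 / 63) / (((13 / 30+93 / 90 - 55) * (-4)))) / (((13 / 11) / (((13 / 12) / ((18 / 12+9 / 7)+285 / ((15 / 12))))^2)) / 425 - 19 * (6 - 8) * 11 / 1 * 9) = 307659625 / 10143168036696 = 0.00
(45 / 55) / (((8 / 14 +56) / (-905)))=-6335 / 484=-13.09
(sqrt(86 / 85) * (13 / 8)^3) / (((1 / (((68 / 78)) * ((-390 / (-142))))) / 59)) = 129623 * sqrt(7310) / 18176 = 609.74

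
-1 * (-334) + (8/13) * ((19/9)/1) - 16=37358/117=319.30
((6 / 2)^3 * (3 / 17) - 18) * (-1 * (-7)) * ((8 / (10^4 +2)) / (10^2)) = -21 / 28339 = -0.00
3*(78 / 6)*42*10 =16380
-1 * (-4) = 4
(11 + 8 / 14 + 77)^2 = 384400 / 49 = 7844.90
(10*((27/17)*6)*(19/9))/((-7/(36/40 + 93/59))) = -71.17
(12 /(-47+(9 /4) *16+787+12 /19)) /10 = 57 /36890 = 0.00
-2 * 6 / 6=-2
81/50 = 1.62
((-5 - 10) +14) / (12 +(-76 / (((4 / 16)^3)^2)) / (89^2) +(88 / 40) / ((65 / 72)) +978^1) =-0.00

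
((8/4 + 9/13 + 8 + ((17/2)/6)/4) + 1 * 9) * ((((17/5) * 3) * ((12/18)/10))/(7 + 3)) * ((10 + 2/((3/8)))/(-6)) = -4891019/1404000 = -3.48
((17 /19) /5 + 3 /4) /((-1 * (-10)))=0.09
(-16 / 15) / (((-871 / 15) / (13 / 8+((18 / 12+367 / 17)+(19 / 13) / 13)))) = 0.46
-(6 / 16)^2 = -9 / 64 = -0.14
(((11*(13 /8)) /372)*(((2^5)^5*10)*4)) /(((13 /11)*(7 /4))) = 20300431360 /651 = 31183458.31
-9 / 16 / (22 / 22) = -9 / 16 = -0.56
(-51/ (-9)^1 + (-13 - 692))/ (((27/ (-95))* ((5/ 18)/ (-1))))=-8858.22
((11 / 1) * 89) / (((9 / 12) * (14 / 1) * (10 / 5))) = 979 / 21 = 46.62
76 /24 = 19 /6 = 3.17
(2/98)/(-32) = -0.00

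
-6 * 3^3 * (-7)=1134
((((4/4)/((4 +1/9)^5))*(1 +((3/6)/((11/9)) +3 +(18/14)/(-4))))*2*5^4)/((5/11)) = 9292836375/970815398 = 9.57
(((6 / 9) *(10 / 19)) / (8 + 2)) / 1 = 2 / 57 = 0.04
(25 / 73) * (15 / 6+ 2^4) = 925 / 146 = 6.34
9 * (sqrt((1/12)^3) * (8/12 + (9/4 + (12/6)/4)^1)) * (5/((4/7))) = 1435 * sqrt(3)/384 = 6.47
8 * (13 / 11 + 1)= 192 / 11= 17.45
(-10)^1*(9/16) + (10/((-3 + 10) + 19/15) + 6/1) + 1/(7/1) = 2999/1736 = 1.73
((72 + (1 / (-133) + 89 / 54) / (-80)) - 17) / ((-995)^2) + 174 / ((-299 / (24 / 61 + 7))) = -44637692274054937 / 10374867826596000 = -4.30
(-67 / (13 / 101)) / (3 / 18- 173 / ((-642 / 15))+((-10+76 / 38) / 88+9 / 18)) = -47788554 / 423943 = -112.72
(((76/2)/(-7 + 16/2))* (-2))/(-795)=76/795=0.10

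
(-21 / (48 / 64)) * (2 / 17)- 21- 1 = -430 / 17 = -25.29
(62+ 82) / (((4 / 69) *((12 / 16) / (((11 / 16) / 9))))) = 253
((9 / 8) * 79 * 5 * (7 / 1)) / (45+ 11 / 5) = 124425 / 1888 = 65.90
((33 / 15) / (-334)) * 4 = -22 / 835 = -0.03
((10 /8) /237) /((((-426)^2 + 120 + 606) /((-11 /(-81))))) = 55 /13990927176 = 0.00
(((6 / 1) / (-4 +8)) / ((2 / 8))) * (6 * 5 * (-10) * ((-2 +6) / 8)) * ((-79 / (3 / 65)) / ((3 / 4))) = 2054000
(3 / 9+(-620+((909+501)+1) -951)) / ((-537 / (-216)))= -11496 / 179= -64.22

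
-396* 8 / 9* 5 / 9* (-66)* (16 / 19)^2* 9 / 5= 5947392 / 361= 16474.77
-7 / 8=-0.88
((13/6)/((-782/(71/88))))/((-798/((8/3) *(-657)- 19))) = -923/186048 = -0.00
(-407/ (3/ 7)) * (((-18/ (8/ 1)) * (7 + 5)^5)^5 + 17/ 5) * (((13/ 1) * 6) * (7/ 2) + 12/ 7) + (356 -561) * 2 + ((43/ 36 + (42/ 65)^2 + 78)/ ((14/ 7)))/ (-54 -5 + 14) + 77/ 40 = 98228589595108327868135023117122039921073/ 6844500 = 14351463159486935184182190000000000.00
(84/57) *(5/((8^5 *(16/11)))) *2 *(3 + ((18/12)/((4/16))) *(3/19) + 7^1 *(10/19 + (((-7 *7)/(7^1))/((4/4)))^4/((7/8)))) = 140562345/23658496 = 5.94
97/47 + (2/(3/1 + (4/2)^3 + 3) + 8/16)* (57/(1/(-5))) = -119197/658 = -181.15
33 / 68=0.49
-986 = -986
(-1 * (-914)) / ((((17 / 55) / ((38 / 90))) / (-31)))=-38704.61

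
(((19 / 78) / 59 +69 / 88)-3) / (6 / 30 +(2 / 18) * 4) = -6717885 / 1957384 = -3.43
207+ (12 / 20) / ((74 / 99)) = 76887 / 370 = 207.80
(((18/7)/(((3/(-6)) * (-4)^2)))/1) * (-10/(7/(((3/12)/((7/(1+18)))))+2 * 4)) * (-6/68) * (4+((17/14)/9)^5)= -12068163249295/194838670785024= -0.06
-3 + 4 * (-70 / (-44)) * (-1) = -103 / 11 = -9.36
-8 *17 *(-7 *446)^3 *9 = 37246040741952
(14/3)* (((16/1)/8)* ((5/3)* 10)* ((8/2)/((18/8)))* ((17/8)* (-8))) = -380800/81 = -4701.23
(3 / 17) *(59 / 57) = 59 / 323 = 0.18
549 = 549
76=76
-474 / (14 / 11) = -2607 / 7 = -372.43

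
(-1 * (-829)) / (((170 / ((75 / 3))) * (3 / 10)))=20725 / 51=406.37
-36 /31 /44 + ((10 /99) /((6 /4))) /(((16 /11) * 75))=-14239 /552420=-0.03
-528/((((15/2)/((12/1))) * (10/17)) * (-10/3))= 53856/125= 430.85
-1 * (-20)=20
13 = 13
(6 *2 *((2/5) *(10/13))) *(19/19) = 3.69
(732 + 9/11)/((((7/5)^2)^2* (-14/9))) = -45343125/369754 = -122.63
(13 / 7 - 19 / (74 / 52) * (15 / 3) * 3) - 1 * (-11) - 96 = -73404 / 259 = -283.41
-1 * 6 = -6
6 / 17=0.35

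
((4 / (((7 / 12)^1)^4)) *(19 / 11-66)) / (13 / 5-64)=41886720 / 1158311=36.16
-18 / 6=-3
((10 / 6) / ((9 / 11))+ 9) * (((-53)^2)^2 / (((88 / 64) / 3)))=18810906704 / 99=190009158.63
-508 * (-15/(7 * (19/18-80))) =-137160/9947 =-13.79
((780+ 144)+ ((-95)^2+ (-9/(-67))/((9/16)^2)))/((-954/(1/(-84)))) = 5999503/48322008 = 0.12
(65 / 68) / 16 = 65 / 1088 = 0.06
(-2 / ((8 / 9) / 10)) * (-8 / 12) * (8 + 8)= 240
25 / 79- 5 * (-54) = 21355 / 79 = 270.32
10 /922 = 5 /461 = 0.01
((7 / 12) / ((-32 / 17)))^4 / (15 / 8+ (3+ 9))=200533921 / 301687898112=0.00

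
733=733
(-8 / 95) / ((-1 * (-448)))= -1 / 5320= -0.00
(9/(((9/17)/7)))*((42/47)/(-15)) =-1666/235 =-7.09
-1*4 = -4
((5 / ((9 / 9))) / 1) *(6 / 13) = 30 / 13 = 2.31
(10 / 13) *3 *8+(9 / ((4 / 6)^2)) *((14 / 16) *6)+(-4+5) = 26161 / 208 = 125.77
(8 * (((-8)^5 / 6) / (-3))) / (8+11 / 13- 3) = 425984 / 171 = 2491.13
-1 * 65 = -65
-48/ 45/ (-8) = 2/ 15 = 0.13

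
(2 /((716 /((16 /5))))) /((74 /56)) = 224 /33115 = 0.01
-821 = -821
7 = 7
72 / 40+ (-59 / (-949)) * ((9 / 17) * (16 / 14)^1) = 1.84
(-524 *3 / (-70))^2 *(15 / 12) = 154449 / 245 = 630.40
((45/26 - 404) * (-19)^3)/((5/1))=71738281/130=551832.93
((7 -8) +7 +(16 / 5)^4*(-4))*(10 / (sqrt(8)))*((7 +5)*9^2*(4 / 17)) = -502317936*sqrt(2) / 2125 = -334298.75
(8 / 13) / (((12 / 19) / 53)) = 2014 / 39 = 51.64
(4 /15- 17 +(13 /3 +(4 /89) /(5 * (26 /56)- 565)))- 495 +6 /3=-505.40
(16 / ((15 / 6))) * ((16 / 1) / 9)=512 / 45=11.38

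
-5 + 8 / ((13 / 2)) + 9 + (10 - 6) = 120 / 13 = 9.23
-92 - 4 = -96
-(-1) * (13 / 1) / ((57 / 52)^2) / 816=2197 / 165699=0.01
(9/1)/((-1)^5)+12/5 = -33/5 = -6.60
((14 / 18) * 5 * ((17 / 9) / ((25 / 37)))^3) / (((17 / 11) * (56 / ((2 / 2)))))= 161025887 / 164025000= 0.98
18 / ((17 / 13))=234 / 17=13.76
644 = 644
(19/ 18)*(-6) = -19/ 3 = -6.33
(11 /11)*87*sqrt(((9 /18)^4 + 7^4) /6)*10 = 145*sqrt(230502) /4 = 17403.85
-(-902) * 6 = 5412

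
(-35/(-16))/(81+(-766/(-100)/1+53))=0.02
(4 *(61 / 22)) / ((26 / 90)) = 5490 / 143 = 38.39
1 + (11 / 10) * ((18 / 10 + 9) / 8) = 497 / 200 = 2.48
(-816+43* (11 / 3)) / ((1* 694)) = -1975 / 2082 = -0.95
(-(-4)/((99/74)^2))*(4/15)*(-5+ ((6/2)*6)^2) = 2540864/13365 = 190.11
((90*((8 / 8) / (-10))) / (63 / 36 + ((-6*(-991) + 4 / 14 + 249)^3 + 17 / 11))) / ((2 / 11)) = -747054 / 3588647625771707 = -0.00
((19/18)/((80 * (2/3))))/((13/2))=19/6240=0.00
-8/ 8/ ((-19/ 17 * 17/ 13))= 13/ 19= 0.68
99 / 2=49.50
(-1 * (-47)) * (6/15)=94/5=18.80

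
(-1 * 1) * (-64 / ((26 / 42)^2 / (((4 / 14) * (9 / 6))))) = 12096 / 169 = 71.57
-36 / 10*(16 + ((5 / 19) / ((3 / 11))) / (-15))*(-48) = 52320 / 19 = 2753.68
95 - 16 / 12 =281 / 3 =93.67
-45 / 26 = -1.73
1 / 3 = 0.33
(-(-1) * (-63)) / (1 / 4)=-252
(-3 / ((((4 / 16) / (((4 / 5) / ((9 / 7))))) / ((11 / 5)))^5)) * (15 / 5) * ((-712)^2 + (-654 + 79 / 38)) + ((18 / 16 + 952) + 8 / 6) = -72807645483816425800399 / 3246328125000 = -22427691434.86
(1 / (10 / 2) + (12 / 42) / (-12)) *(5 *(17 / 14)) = 629 / 588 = 1.07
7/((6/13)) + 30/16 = 409/24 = 17.04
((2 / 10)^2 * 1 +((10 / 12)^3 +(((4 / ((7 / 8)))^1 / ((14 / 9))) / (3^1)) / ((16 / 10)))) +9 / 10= 563849 / 264600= 2.13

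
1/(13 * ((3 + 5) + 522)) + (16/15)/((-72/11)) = -30289/186030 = -0.16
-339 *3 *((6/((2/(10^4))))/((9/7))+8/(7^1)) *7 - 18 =-166118154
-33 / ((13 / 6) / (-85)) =16830 / 13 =1294.62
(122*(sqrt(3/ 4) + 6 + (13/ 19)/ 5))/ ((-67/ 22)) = -1564772/ 6365-1342*sqrt(3)/ 67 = -280.53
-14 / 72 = -7 / 36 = -0.19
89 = 89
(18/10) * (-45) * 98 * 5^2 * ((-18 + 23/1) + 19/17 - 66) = 202022100/17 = 11883652.94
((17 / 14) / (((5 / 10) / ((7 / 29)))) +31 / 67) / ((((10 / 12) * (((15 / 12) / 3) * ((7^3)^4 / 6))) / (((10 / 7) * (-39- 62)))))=-177844032 / 941276736104005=-0.00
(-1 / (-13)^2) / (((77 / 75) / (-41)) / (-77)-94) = 3075 / 48849281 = 0.00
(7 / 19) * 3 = 21 / 19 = 1.11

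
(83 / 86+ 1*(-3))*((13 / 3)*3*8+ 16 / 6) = -28000 / 129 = -217.05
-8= -8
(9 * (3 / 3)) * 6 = 54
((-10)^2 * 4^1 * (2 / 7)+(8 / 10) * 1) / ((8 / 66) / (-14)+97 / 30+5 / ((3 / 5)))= 265848 / 26699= 9.96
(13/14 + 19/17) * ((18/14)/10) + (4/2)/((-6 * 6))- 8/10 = -17767/29988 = -0.59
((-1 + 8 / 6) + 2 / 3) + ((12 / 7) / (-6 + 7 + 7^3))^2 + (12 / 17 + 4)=35153341 / 6160868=5.71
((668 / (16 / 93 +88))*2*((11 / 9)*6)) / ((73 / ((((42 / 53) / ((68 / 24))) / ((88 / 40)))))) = 2609208 / 13483465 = 0.19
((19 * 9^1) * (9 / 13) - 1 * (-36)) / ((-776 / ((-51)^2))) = -5220207 / 10088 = -517.47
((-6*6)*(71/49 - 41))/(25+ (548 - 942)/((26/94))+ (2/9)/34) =-34692138/34098071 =-1.02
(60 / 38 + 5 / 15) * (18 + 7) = 2725 / 57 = 47.81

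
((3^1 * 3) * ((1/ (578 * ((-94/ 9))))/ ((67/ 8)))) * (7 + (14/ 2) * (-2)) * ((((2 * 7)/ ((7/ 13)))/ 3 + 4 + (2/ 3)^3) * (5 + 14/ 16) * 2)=3675/ 19363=0.19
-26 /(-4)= 13 /2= 6.50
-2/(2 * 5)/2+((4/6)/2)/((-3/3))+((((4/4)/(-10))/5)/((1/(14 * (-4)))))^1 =103/150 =0.69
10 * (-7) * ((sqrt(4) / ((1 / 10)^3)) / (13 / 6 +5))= -840000 / 43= -19534.88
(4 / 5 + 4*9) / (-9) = -184 / 45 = -4.09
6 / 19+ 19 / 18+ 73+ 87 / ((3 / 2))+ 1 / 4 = 90713 / 684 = 132.62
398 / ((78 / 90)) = 5970 / 13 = 459.23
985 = 985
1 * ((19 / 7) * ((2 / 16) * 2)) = 19 / 28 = 0.68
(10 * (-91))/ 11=-910/ 11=-82.73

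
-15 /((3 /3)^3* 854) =-15 /854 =-0.02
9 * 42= 378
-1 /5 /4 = -1 /20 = -0.05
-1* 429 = -429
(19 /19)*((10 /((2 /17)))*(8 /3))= 680 /3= 226.67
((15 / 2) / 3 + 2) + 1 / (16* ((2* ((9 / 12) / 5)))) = 113 / 24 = 4.71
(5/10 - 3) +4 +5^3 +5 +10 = 283/2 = 141.50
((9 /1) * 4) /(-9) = -4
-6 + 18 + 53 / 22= 317 / 22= 14.41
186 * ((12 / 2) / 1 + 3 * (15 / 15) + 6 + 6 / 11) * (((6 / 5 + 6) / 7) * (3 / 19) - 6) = -6498468 / 385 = -16879.14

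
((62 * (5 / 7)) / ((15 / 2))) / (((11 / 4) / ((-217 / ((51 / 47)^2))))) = -33965584 / 85833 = -395.72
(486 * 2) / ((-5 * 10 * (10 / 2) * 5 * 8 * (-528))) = 81 / 440000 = 0.00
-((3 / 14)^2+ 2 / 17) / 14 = -545 / 46648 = -0.01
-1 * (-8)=8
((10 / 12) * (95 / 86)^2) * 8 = 45125 / 5547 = 8.14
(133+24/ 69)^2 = 9406489/ 529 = 17781.64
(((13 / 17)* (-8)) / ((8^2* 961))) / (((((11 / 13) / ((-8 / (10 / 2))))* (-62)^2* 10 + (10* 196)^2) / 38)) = -3211 / 3246261555700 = -0.00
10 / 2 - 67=-62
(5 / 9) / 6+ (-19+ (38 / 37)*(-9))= -56245 / 1998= -28.15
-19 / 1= -19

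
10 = 10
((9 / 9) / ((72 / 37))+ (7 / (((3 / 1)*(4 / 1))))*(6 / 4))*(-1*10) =-125 / 9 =-13.89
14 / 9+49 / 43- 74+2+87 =6848 / 387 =17.70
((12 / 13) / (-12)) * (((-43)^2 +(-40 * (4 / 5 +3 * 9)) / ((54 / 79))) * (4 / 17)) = -23996 / 5967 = -4.02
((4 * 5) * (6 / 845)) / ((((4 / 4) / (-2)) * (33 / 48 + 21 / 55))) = -42240 / 159029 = -0.27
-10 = -10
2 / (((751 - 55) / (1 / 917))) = 1 / 319116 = 0.00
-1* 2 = -2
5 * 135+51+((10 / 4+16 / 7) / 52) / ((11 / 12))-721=10211 / 2002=5.10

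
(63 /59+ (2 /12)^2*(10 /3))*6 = 3697 /531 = 6.96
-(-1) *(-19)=-19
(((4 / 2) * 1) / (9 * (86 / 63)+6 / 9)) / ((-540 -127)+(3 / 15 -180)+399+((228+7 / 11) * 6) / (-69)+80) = -26565 / 66696712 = -0.00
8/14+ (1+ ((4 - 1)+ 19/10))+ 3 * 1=663/70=9.47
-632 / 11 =-57.45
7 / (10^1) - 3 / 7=19 / 70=0.27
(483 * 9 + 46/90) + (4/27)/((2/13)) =587044/135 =4348.47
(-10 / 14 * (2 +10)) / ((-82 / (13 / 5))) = 78 / 287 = 0.27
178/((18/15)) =445/3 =148.33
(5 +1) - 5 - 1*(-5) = 6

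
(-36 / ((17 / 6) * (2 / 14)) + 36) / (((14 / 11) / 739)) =-3658050 / 119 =-30739.92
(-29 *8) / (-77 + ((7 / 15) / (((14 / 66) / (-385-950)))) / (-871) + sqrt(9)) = 202072 / 61517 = 3.28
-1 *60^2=-3600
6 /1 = 6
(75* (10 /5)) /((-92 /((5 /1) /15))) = -25 /46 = -0.54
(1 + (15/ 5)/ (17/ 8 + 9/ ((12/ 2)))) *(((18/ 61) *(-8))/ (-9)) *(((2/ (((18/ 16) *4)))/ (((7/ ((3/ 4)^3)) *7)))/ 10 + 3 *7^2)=61081599/ 866810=70.47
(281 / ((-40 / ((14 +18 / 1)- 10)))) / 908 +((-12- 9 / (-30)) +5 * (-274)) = -25094763 / 18160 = -1381.87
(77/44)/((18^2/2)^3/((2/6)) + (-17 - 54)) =7/51018052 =0.00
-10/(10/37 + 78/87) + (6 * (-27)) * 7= -715249/626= -1142.57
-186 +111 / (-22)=-4203 / 22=-191.05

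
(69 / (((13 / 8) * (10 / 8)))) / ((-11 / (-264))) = 52992 / 65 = 815.26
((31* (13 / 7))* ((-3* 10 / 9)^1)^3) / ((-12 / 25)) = 2518750 / 567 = 4442.24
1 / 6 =0.17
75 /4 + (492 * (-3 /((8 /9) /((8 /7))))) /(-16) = 1923 /14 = 137.36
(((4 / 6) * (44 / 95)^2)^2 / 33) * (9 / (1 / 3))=1362944 / 81450625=0.02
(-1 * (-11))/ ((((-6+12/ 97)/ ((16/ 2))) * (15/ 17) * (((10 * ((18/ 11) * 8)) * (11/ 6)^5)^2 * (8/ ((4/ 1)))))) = -267138/ 231410155625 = -0.00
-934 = -934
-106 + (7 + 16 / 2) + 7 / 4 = -357 / 4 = -89.25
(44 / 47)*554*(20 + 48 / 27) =4777696 / 423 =11294.79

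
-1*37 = -37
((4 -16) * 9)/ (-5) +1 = 113/ 5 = 22.60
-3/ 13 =-0.23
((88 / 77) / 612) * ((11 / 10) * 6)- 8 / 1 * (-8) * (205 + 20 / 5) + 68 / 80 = 95510797 / 7140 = 13376.86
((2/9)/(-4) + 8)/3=143/54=2.65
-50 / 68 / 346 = -25 / 11764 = -0.00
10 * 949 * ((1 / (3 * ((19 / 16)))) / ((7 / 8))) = 1214720 / 399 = 3044.41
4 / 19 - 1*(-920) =17484 / 19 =920.21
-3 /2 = -1.50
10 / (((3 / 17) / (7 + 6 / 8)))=2635 / 6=439.17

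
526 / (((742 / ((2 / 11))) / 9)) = 1.16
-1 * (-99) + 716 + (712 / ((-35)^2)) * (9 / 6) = 999443 / 1225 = 815.87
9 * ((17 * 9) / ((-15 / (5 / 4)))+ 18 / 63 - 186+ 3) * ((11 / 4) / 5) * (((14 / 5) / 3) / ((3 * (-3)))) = 60203 / 600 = 100.34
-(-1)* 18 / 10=1.80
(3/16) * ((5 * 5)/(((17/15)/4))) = 1125/68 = 16.54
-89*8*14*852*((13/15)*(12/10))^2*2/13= -883244544/625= -1413191.27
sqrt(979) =31.29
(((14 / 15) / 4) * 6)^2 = 49 / 25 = 1.96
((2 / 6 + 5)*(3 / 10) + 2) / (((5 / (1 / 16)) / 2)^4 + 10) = 9 / 6400025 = 0.00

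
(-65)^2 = 4225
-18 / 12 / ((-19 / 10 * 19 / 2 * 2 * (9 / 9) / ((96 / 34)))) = 720 / 6137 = 0.12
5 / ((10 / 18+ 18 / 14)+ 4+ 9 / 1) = 63 / 187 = 0.34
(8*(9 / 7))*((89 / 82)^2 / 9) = 15842 / 11767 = 1.35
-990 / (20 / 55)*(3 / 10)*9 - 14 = -29459 / 4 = -7364.75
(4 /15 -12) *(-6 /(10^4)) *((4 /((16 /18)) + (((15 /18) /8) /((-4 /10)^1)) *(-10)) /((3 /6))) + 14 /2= 7.10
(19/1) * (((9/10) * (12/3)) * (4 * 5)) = 1368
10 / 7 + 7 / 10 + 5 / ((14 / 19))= 312 / 35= 8.91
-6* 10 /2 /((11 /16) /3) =-1440 /11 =-130.91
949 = 949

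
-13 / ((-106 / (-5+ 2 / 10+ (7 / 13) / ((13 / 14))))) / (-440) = 1783 / 1515800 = 0.00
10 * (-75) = -750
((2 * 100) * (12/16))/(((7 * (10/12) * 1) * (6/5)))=21.43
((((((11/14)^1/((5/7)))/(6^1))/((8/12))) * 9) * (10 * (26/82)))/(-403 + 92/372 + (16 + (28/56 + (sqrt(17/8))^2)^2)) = -1915056/92698499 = -0.02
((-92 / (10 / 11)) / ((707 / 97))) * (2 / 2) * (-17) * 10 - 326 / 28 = 3321113 / 1414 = 2348.74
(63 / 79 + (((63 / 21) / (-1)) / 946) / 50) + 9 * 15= 507434163 / 3736700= 135.80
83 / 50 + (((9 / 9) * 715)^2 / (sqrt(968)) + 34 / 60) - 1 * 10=-583 / 75 + 46475 * sqrt(2) / 4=16423.62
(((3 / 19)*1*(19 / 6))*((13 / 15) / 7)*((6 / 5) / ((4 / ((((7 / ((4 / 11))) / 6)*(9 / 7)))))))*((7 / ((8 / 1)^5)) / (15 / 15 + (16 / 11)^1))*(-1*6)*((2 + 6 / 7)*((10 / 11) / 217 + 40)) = -455169 / 99549184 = -0.00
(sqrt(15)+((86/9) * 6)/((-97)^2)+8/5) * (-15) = -15 * sqrt(15) - 226676/9409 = -82.19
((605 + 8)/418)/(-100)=-613/41800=-0.01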